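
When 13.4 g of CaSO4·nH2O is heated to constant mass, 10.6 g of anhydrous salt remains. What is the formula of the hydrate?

Mass of water lost = 13.4 − 10.6 = 2.8 g → 2.8 / 18.02 = 0.1554 mol H2O
Molar mass of CaSO4 = 136.15 g/mol → mol CaSO4 = 10.6 / 136.15 = 0.07786
n = 0.1554 / 0.07786 = 2.00 ≈ 2 → CaSO4·2H2O

CaSO4·2H2O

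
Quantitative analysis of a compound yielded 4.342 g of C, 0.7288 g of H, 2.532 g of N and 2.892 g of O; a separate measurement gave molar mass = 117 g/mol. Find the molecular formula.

C4H8N2O2

n(C) = 4.342/12.01 = 0.3615, n(H) = 0.7288/1.008 = 0.723, n(N) = 2.532/14.01 = 0.1807, n(O) = 2.892/16.00 = 0.1807
Divide by the smallest (0.1807 mol N): C 2.000, H 4.001, N 1.000, O 1.000
≈ 2:4:1:1 → C2H4NO
Empirical-formula mass = 58.06 g/mol
n = 117 / 58.06 = 2.02 ≈ 2
Molecular formula = (C2H4NO)×2 = C4H8N2O2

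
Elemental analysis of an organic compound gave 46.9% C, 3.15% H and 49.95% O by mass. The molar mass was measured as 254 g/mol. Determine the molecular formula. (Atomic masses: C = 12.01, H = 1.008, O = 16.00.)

Assume 100 g: 46.9 g C, 3.15 g H, 49.95 g O.
n(C) = 46.9/12.01 = 3.905, n(H) = 3.15/1.008 = 3.125, n(O) = 49.95/16.00 = 3.122
Ratios (÷ 3.122): C 1.251, H 1.001, O 1.000
Scaling by 4: C 5.00, H 4.00, O 4.00 → C5H4O4
Empirical-formula mass = 128.08 g/mol
n = 254 / 128.08 = 1.98 ≈ 2
Molecular formula = (C5H4O4)×2 = C10H8O8

C10H8O8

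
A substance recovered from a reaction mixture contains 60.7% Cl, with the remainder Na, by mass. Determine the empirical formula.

Assume 100 g: 60.7 g Cl, 39.3 g Na.
Moles — Cl: 60.7 / 35.45 = 1.712 mol; Na: 39.3 / 22.99 = 1.709 mol
Divide by the smallest (1.709 mol Na): Cl 1.002, Na 1.000
→ ClNa

ClNa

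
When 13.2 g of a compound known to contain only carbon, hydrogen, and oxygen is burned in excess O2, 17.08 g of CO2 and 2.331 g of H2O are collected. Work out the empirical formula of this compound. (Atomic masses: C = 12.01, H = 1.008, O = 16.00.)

mol C = 17.08 / 44.01 = 0.3881; mass C = 0.3881 × 12.01 = 4.661 g
mol H = 2 × (2.331 / 18.02) = 0.2587; mass H = 0.2587 × 1.008 = 0.2608 g
mass O = 13.2 − (4.922) = 8.278 g → mol O = 0.5174
Divide by the smallest (0.2587 mol H): C 1.500, H 1.000, O 2.000
×2: C 3.00, H 2.00, O 4.00 → C3H2O4

C3H2O4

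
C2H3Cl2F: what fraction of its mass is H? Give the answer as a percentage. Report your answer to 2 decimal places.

Molar mass = 2(12.01) + 3(1.008) + 2(35.45) + 1(19.00) = 116.944 g/mol
Mass of H per mole = 3 × 1.008 = 3.024 g
% H = 3.024 / 116.944 × 100 = 2.59%

2.59%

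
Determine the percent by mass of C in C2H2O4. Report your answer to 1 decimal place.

26.7%

Molar mass = 2(12.01) + 2(1.008) + 4(16.00) = 90.036 g/mol
Mass of C per mole = 2 × 12.01 = 24.020 g
% C = 24.020 / 90.036 × 100 = 26.7%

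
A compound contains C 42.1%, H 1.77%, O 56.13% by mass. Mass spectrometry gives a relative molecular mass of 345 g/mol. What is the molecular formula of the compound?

Assume 100 g: 42.1 g C, 1.77 g H, 56.13 g O.
Moles — C: 42.1 / 12.01 = 3.505 mol; H: 1.77 / 1.008 = 1.756 mol; O: 56.13 / 16.00 = 3.508 mol
Divide by the smallest (1.756 mol H): C 1.996, H 1.000, O 1.998
→ C2HO2
Empirical-formula mass = 57.03 g/mol
n = 345 / 57.03 = 6.05 ≈ 6
Molecular formula = (C2HO2)×6 = C12H6O12

C12H6O12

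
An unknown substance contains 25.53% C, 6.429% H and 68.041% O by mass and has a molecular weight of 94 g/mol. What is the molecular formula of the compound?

Assume 100 g: 25.53 g C, 6.429 g H, 68.041 g O.
C: 25.53 g ÷ 12.01 g/mol = 2.126 mol
H: 6.429 g ÷ 1.008 g/mol = 6.378 mol
O: 68.041 g ÷ 16.00 g/mol = 4.253 mol
Ratios (÷ 2.126): C 1.000, H 3.000, O 2.001
Ratio ≈ 1:3:2, so the empirical formula is CH3O2
Empirical-formula mass = 47.03 g/mol
n = 94 / 47.03 = 2.00 ≈ 2
Molecular formula = (CH3O2)×2 = C2H6O4

C2H6O4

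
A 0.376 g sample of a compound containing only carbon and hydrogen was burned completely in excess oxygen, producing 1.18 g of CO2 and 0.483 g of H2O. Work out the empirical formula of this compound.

CH2

mol C = 1.18 / 44.01 = 0.02681; mass C = 0.02681 × 12.01 = 0.3220 g
mol H = 2 × (0.483 / 18.02) = 0.05361; mass H = 0.05361 × 1.008 = 0.05404 g
Divide by the smallest (0.02681 mol C): C 1.000, H 1.999
≈ 1:2 → CH2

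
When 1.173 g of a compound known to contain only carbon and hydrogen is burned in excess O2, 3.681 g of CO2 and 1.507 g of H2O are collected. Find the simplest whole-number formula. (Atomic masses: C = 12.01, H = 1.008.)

CH2

mol C = 3.681 / 44.01 = 0.08364; mass C = 0.08364 × 12.01 = 1.005 g
mol H = 2 × (1.507 / 18.02) = 0.1673; mass H = 0.1673 × 1.008 = 0.1686 g
Smallest is C at 0.08364 mol; normalising gives C 1.000, H 2.000
≈ 1:2 → CH2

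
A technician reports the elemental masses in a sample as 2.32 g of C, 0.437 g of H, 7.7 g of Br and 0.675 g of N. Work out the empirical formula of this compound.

C4H9Br2N

Moles — C: 2.32 / 12.01 = 0.1932 mol; H: 0.437 / 1.008 = 0.4335 mol; Br: 7.7 / 79.90 = 0.09637 mol; N: 0.675 / 14.01 = 0.04818 mol
Ratios (÷ 0.04818): C 4.009, H 8.998, Br 2.000, N 1.000
≈ 4:9:2:1 → C4H9Br2N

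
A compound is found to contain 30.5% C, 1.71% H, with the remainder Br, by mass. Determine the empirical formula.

C3H2Br

Assume 100 g: 30.5 g C, 1.71 g H, 67.79 g Br.
C: 30.5 g ÷ 12.01 g/mol = 2.54 mol
H: 1.71 g ÷ 1.008 g/mol = 1.696 mol
Br: 67.79 g ÷ 79.90 g/mol = 0.8484 mol
Divide by the smallest (0.8484 mol Br): C 2.993, H 1.999, Br 1.000
≈ 3:2:1 → C3H2Br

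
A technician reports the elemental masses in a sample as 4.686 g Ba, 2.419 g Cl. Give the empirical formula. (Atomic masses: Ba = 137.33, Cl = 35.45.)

n(Ba) = 4.686/137.33 = 0.03412, n(Cl) = 2.419/35.45 = 0.06824
Smallest is Ba at 0.03412 mol; normalising gives Ba 1.000, Cl 2.000
→ BaCl2

BaCl2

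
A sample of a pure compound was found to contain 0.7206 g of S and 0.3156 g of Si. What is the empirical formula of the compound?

Moles — S: 0.7206 / 32.07 = 0.02247 mol; Si: 0.3156 / 28.09 = 0.01124 mol
Ratios (÷ 0.01124): S 2.000, Si 1.000
Ratio ≈ 2:1, so the empirical formula is S2Si

S2Si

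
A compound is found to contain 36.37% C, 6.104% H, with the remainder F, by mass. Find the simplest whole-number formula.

Assume 100 g: 36.37 g C, 6.104 g H, 57.526 g F.
n(C) = 36.37/12.01 = 3.028, n(H) = 6.104/1.008 = 6.056, n(F) = 57.526/19.00 = 3.028
Smallest is F at 3.028 mol; normalising gives C 1.000, H 2.000, F 1.000
→ CH2F

CH2F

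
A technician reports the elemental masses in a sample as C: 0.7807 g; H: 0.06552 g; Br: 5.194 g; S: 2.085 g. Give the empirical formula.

CHBrS

n(C) = 0.7807/12.01 = 0.065, n(H) = 0.06552/1.008 = 0.065, n(Br) = 5.194/79.90 = 0.06501, n(S) = 2.085/32.07 = 0.06501
Smallest is H at 0.065 mol; normalising gives C 1.000, H 1.000, Br 1.000, S 1.000
→ CHBrS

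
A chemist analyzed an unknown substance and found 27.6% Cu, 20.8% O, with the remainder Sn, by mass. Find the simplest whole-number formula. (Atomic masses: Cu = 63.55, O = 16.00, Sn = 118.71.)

Assume 100 g: 27.6 g Cu, 20.8 g O, 51.6 g Sn.
n(Cu) = 27.6/63.55 = 0.4343, n(O) = 20.8/16.00 = 1.3, n(Sn) = 51.6/118.71 = 0.4347
Divide by the smallest (0.4343 mol Cu): Cu 1.000, O 2.993, Sn 1.001
≈ 1:3:1 → CuO3Sn

CuO3Sn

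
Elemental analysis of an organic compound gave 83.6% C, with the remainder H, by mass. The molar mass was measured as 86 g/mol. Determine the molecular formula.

Assume 100 g: 83.6 g C, 16.4 g H.
C: 83.6 g ÷ 12.01 g/mol = 6.961 mol
H: 16.4 g ÷ 1.008 g/mol = 16.27 mol
Smallest is C at 6.961 mol; normalising gives C 1.000, H 2.337
Multiply by 3: C 3.00, H 7.01 → C3H7
Empirical-formula mass = 43.09 g/mol
n = 86 / 43.09 = 2.00 ≈ 2
Molecular formula = (C3H7)×2 = C6H14

C6H14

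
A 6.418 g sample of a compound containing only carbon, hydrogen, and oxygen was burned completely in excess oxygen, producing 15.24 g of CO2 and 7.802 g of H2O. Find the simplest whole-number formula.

C4H10O

mol C = 15.24 / 44.01 = 0.3463; mass C = 0.3463 × 12.01 = 4.159 g
mol H = 2 × (7.802 / 18.02) = 0.8659; mass H = 0.8659 × 1.008 = 0.8729 g
mass O = 6.418 − (5.032) = 1.386 g → mol O = 0.08664
Smallest is O at 0.08664 mol; normalising gives C 3.997, H 9.994, O 1.000
≈ 4:10:1 → C4H10O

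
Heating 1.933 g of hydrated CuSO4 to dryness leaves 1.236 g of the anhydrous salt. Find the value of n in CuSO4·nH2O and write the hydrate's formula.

Mass of water lost = 1.933 − 1.236 = 0.697 g → 0.697 / 18.02 = 0.03868 mol H2O
Molar mass of CuSO4 = 159.62 g/mol → mol CuSO4 = 1.236 / 159.62 = 0.007743
n = 0.03868 / 0.007743 = 5.00 ≈ 5 → CuSO4·5H2O

CuSO4·5H2O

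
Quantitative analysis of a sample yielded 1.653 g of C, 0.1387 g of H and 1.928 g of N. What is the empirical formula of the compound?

n(C) = 1.653/12.01 = 0.1376, n(H) = 0.1387/1.008 = 0.1376, n(N) = 1.928/14.01 = 0.1376
Divide by the smallest (0.1376 mol H): C 1.000, H 1.000, N 1.000
Ratio ≈ 1:1:1, so the empirical formula is CHN

CHN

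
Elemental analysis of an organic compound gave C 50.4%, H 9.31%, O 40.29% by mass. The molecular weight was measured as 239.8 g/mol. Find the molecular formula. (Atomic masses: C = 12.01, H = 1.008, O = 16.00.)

C10H22O6

Assume 100 g: 50.4 g C, 9.31 g H, 40.29 g O.
C: 50.4 g ÷ 12.01 g/mol = 4.197 mol
H: 9.31 g ÷ 1.008 g/mol = 9.236 mol
O: 40.29 g ÷ 16.00 g/mol = 2.518 mol
Ratios (÷ 2.518): C 1.667, H 3.668, O 1.000
Scaling by 3: C 5.00, H 11.00, O 3.00 → C5H11O3
Empirical-formula mass = 119.14 g/mol
n = 239.8 / 119.14 = 2.01 ≈ 2
Molecular formula = (C5H11O3)×2 = C10H22O6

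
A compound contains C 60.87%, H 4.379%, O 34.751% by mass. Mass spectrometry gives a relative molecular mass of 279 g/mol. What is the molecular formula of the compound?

Assume 100 g: 60.87 g C, 4.379 g H, 34.751 g O.
C: 60.87 g ÷ 12.01 g/mol = 5.068 mol
H: 4.379 g ÷ 1.008 g/mol = 4.344 mol
O: 34.751 g ÷ 16.00 g/mol = 2.172 mol
Divide by the smallest (2.172 mol O): C 2.334, H 2.000, O 1.000
Multiply by 3: C 7.00, H 6.00, O 3.00 → C7H6O3
Empirical-formula mass = 138.12 g/mol
n = 279 / 138.12 = 2.02 ≈ 2
Molecular formula = (C7H6O3)×2 = C14H12O6

C14H12O6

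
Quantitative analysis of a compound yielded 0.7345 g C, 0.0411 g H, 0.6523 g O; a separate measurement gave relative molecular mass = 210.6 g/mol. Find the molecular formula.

C9H6O6

Moles — C: 0.7345 / 12.01 = 0.06116 mol; H: 0.0411 / 1.008 = 0.04077 mol; O: 0.6523 / 16.00 = 0.04077 mol
Ratios (÷ 0.04077): C 1.500, H 1.000, O 1.000
Scaling by 2: C 3.00, H 2.00, O 2.00 → C3H2O2
Empirical-formula mass = 70.05 g/mol
n = 210.6 / 70.05 = 3.01 ≈ 3
Molecular formula = (C3H2O2)×3 = C9H6O6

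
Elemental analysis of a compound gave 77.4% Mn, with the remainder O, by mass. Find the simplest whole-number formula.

Assume 100 g: 77.4 g Mn, 22.6 g O.
Moles — Mn: 77.4 / 54.94 = 1.409 mol; O: 22.6 / 16.00 = 1.413 mol
Ratios (÷ 1.409): Mn 1.000, O 1.003
Ratio ≈ 1:1, so the empirical formula is MnO

MnO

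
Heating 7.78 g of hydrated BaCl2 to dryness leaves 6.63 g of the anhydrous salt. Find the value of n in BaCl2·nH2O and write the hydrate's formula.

Mass of water lost = 7.78 − 6.63 = 1.15 g → 1.15 / 18.02 = 0.06382 mol H2O
Molar mass of BaCl2 = 208.23 g/mol → mol BaCl2 = 6.63 / 208.23 = 0.03184
n = 0.06382 / 0.03184 = 2.00 ≈ 2 → BaCl2·2H2O

BaCl2·2H2O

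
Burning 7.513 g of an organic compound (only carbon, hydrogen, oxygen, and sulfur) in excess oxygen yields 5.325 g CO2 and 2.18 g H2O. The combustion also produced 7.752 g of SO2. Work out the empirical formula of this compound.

mol C = 5.325 / 44.01 = 0.1210; mass C = 0.1210 × 12.01 = 1.453 g
mol H = 2 × (2.18 / 18.02) = 0.2420; mass H = 0.2420 × 1.008 = 0.2439 g
mol S = 7.752 / 64.07 = 0.1210; mass S = 3.880 g
mass O = 7.513 − (5.577) = 1.936 g → mol O = 0.1210
Divide by the smallest (0.121 mol O): C 1.000, H 2.000, O 1.000, S 1.000
Ratio ≈ 1:2:1:1, so the empirical formula is CH2OS

CH2OS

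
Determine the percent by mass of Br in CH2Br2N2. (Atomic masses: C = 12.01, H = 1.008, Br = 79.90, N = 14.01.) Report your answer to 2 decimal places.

Molar mass = 1(12.01) + 2(1.008) + 2(79.90) + 2(14.01) = 201.846 g/mol
Mass of Br per mole = 2 × 79.90 = 159.800 g
% Br = 159.800 / 201.846 × 100 = 79.17%

79.17%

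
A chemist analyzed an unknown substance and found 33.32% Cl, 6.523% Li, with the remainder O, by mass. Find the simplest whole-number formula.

ClLiO4

Assume 100 g: 33.32 g Cl, 6.523 g Li, 60.157 g O.
n(Cl) = 33.32/35.45 = 0.9399, n(Li) = 6.523/6.94 = 0.9399, n(O) = 60.157/16.00 = 3.76
Divide by the smallest (0.9399 mol Li): Cl 1.000, Li 1.000, O 4.000
Ratio ≈ 1:1:4, so the empirical formula is ClLiO4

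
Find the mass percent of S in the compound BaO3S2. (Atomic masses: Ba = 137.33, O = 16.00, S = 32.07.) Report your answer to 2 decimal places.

Molar mass = 1(137.33) + 3(16.00) + 2(32.07) = 249.470 g/mol
Mass of S per mole = 2 × 32.07 = 64.140 g
% S = 64.140 / 249.470 × 100 = 25.71%

25.71%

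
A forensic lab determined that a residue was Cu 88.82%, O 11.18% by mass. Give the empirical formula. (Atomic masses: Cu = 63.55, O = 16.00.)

Cu2O

Assume 100 g: 88.82 g Cu, 11.18 g O.
Cu: 88.82 g ÷ 63.55 g/mol = 1.398 mol
O: 11.18 g ÷ 16.00 g/mol = 0.6987 mol
Ratios (÷ 0.6987): Cu 2.000, O 1.000
Ratio ≈ 2:1, so the empirical formula is Cu2O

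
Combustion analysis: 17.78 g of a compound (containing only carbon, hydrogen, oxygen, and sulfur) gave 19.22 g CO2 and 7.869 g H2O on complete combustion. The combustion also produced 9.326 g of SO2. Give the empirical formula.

C3H6O3S

mol C = 19.22 / 44.01 = 0.4367; mass C = 0.4367 × 12.01 = 5.245 g
mol H = 2 × (7.869 / 18.02) = 0.8734; mass H = 0.8734 × 1.008 = 0.8803 g
mol S = 9.326 / 64.07 = 0.1456; mass S = 4.668 g
mass O = 17.78 − (10.79) = 6.987 g → mol O = 0.4367
Ratios (÷ 0.1456): C 3.000, H 6.000, O 3.000, S 1.000
→ C3H6O3S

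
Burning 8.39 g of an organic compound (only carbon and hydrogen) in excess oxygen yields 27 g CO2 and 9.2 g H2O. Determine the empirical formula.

mol C = 27 / 44.01 = 0.6135; mass C = 0.6135 × 12.01 = 7.368 g
mol H = 2 × (9.2 / 18.02) = 1.021; mass H = 1.021 × 1.008 = 1.029 g
Divide by the smallest (0.6135 mol C): C 1.000, H 1.664
Multiply by 3: C 3.00, H 4.99 → C3H5

C3H5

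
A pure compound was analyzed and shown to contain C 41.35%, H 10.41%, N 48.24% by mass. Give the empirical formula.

CH3N

Assume 100 g: 41.35 g C, 10.41 g H, 48.24 g N.
Moles — C: 41.35 / 12.01 = 3.443 mol; H: 10.41 / 1.008 = 10.33 mol; N: 48.24 / 14.01 = 3.443 mol
Smallest is C at 3.443 mol; normalising gives C 1.000, H 3.000, N 1.000
→ CH3N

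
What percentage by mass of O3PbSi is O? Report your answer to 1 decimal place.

Molar mass = 3(16.00) + 1(207.2) + 1(28.09) = 283.290 g/mol
Mass of O per mole = 3 × 16.00 = 48.000 g
% O = 48.000 / 283.290 × 100 = 16.9%

16.9%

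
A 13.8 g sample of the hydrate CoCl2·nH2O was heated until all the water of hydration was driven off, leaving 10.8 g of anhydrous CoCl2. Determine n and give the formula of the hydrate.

Mass of water lost = 13.8 − 10.8 = 3 g → 3 / 18.02 = 0.1665 mol H2O
Molar mass of CoCl2 = 129.83 g/mol → mol CoCl2 = 10.8 / 129.83 = 0.08319
n = 0.1665 / 0.08319 = 2.00 ≈ 2 → CoCl2·2H2O

CoCl2·2H2O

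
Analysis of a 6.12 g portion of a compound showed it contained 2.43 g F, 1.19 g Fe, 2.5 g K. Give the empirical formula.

F6FeK3

F: 2.43 g ÷ 19.00 g/mol = 0.1279 mol
Fe: 1.19 g ÷ 55.85 g/mol = 0.02131 mol
K: 2.5 g ÷ 39.10 g/mol = 0.06394 mol
Ratios (÷ 0.02131): F 6.002, Fe 1.000, K 3.001
≈ 6:1:3 → F6FeK3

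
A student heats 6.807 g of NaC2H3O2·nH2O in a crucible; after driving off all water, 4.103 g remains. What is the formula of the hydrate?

NaC2H3O2·3H2O

Mass of water lost = 6.807 − 4.103 = 2.704 g → 2.704 / 18.02 = 0.1501 mol H2O
Molar mass of NaC2H3O2 = 82.03 g/mol → mol NaC2H3O2 = 4.103 / 82.03 = 0.05002
n = 0.1501 / 0.05002 = 3.00 ≈ 3 → NaC2H3O2·3H2O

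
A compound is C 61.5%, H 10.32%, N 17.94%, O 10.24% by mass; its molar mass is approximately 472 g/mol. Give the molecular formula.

Assume 100 g: 61.5 g C, 10.32 g H, 17.94 g N, 10.24 g O.
Moles — C: 61.5 / 12.01 = 5.121 mol; H: 10.32 / 1.008 = 10.24 mol; N: 17.94 / 14.01 = 1.281 mol; O: 10.24 / 16.00 = 0.64 mol
Ratios (÷ 0.64): C 8.001, H 15.997, N 2.001, O 1.000
Ratio ≈ 8:16:2:1, so the empirical formula is C8H16N2O
Empirical-formula mass = 156.23 g/mol
n = 472 / 156.23 = 3.02 ≈ 3
Molecular formula = (C8H16N2O)×3 = C24H48N6O3

C24H48N6O3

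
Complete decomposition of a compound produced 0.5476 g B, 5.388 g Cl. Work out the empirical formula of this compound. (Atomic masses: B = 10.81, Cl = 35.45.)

BCl3

B: 0.5476 g ÷ 10.81 g/mol = 0.05066 mol
Cl: 5.388 g ÷ 35.45 g/mol = 0.152 mol
Smallest is B at 0.05066 mol; normalising gives B 1.000, Cl 3.000
Ratio ≈ 1:3, so the empirical formula is BCl3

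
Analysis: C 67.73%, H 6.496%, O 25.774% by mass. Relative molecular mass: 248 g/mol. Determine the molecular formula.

C14H16O4

Assume 100 g: 67.73 g C, 6.496 g H, 25.774 g O.
C: 67.73 g ÷ 12.01 g/mol = 5.639 mol
H: 6.496 g ÷ 1.008 g/mol = 6.444 mol
O: 25.774 g ÷ 16.00 g/mol = 1.611 mol
Smallest is O at 1.611 mol; normalising gives C 3.501, H 4.001, O 1.000
×2: C 7.00, H 8.00, O 2.00 → C7H8O2
Empirical-formula mass = 124.13 g/mol
n = 248 / 124.13 = 2.00 ≈ 2
Molecular formula = (C7H8O2)×2 = C14H16O4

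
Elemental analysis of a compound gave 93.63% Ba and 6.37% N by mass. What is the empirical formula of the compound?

Ba3N2

Assume 100 g: 93.63 g Ba, 6.37 g N.
n(Ba) = 93.63/137.33 = 0.6818, n(N) = 6.37/14.01 = 0.4547
Ratios (÷ 0.4547): Ba 1.500, N 1.000
Scaling by 2: Ba 3.00, N 2.00 → Ba3N2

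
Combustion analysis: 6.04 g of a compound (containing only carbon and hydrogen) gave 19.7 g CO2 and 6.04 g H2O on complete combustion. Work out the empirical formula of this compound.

mol C = 19.7 / 44.01 = 0.4476; mass C = 0.4476 × 12.01 = 5.376 g
mol H = 2 × (6.04 / 18.02) = 0.6704; mass H = 0.6704 × 1.008 = 0.6757 g
Smallest is C at 0.4476 mol; normalising gives C 1.000, H 1.498
Multiply by 2: C 2.00, H 3.00 → C2H3

C2H3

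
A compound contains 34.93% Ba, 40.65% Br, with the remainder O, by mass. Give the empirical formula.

Assume 100 g: 34.93 g Ba, 40.65 g Br, 24.42 g O.
Moles — Ba: 34.93 / 137.33 = 0.2544 mol; Br: 40.65 / 79.90 = 0.5088 mol; O: 24.42 / 16.00 = 1.526 mol
Divide by the smallest (0.2544 mol Ba): Ba 1.000, Br 2.000, O 6.001
≈ 1:2:6 → BaBr2O6

BaBr2O6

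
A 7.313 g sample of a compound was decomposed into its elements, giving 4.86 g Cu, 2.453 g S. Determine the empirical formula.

CuS

Moles — Cu: 4.86 / 63.55 = 0.07648 mol; S: 2.453 / 32.07 = 0.07649 mol
Ratios (÷ 0.07648): Cu 1.000, S 1.000
≈ 1:1 → CuS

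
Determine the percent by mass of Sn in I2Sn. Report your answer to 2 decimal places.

31.87%

Molar mass = 2(126.90) + 1(118.71) = 372.510 g/mol
Mass of Sn per mole = 1 × 118.71 = 118.710 g
% Sn = 118.710 / 372.510 × 100 = 31.87%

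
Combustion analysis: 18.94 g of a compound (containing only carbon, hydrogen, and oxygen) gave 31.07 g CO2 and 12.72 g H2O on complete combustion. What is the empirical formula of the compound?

C5H10O4

mol C = 31.07 / 44.01 = 0.7060; mass C = 0.7060 × 12.01 = 8.479 g
mol H = 2 × (12.72 / 18.02) = 1.412; mass H = 1.412 × 1.008 = 1.423 g
mass O = 18.94 − (9.902) = 9.038 g → mol O = 0.5649
Ratios (÷ 0.5649): C 1.250, H 2.499, O 1.000
Multiply by 4: C 5.00, H 10.00, O 4.00 → C5H10O4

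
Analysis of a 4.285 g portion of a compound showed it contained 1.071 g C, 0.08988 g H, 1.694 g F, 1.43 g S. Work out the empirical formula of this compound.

Moles — C: 1.071 / 12.01 = 0.08918 mol; H: 0.08988 / 1.008 = 0.08917 mol; F: 1.694 / 19.00 = 0.08916 mol; S: 1.43 / 32.07 = 0.04459 mol
Smallest is S at 0.04459 mol; normalising gives C 2.000, H 2.000, F 2.000, S 1.000
≈ 2:2:2:1 → C2H2F2S

C2H2F2S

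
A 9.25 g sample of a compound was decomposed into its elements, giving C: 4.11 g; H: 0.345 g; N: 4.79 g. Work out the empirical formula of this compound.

C: 4.11 g ÷ 12.01 g/mol = 0.3422 mol
H: 0.345 g ÷ 1.008 g/mol = 0.3423 mol
N: 4.79 g ÷ 14.01 g/mol = 0.3419 mol
Smallest is N at 0.3419 mol; normalising gives C 1.001, H 1.001, N 1.000
→ CHN

CHN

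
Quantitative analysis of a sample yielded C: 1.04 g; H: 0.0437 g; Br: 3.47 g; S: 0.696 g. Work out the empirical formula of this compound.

C4H2Br2S

C: 1.04 g ÷ 12.01 g/mol = 0.08659 mol
H: 0.0437 g ÷ 1.008 g/mol = 0.04335 mol
Br: 3.47 g ÷ 79.90 g/mol = 0.04343 mol
S: 0.696 g ÷ 32.07 g/mol = 0.0217 mol
Smallest is S at 0.0217 mol; normalising gives C 3.990, H 1.998, Br 2.001, S 1.000
≈ 4:2:2:1 → C4H2Br2S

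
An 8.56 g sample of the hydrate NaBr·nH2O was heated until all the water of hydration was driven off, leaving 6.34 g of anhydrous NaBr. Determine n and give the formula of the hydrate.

NaBr·2H2O

Mass of water lost = 8.56 − 6.34 = 2.22 g → 2.22 / 18.02 = 0.1232 mol H2O
Molar mass of NaBr = 102.89 g/mol → mol NaBr = 6.34 / 102.89 = 0.06162
n = 0.1232 / 0.06162 = 2.00 ≈ 2 → NaBr·2H2O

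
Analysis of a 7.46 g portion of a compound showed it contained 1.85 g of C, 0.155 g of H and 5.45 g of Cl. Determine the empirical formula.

CHCl

C: 1.85 g ÷ 12.01 g/mol = 0.154 mol
H: 0.155 g ÷ 1.008 g/mol = 0.1538 mol
Cl: 5.45 g ÷ 35.45 g/mol = 0.1537 mol
Smallest is Cl at 0.1537 mol; normalising gives C 1.002, H 1.000, Cl 1.000
Ratio ≈ 1:1:1, so the empirical formula is CHCl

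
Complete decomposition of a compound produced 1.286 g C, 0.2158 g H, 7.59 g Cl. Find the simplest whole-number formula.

CH2Cl2

Moles — C: 1.286 / 12.01 = 0.1071 mol; H: 0.2158 / 1.008 = 0.2141 mol; Cl: 7.59 / 35.45 = 0.2141 mol
Smallest is C at 0.1071 mol; normalising gives C 1.000, H 1.999, Cl 2.000
→ CH2Cl2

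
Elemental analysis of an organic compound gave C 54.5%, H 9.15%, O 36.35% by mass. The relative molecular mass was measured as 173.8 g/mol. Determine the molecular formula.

Assume 100 g: 54.5 g C, 9.15 g H, 36.35 g O.
n(C) = 54.5/12.01 = 4.538, n(H) = 9.15/1.008 = 9.077, n(O) = 36.35/16.00 = 2.272
Smallest is O at 2.272 mol; normalising gives C 1.997, H 3.996, O 1.000
Ratio ≈ 2:4:1, so the empirical formula is C2H4O
Empirical-formula mass = 44.05 g/mol
n = 173.8 / 44.05 = 3.95 ≈ 4
Molecular formula = (C2H4O)×4 = C8H16O4

C8H16O4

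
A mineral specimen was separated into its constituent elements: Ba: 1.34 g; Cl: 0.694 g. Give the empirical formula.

Moles — Ba: 1.34 / 137.33 = 0.009758 mol; Cl: 0.694 / 35.45 = 0.01958 mol
Divide by the smallest (0.009758 mol Ba): Ba 1.000, Cl 2.006
→ BaCl2

BaCl2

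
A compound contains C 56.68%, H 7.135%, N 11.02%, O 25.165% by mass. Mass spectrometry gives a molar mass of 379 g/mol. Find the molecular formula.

C18H27N3O6

Assume 100 g: 56.68 g C, 7.135 g H, 11.02 g N, 25.165 g O.
n(C) = 56.68/12.01 = 4.719, n(H) = 7.135/1.008 = 7.078, n(N) = 11.02/14.01 = 0.7866, n(O) = 25.165/16.00 = 1.573
Smallest is N at 0.7866 mol; normalising gives C 6.000, H 8.999, N 1.000, O 2.000
Ratio ≈ 6:9:1:2, so the empirical formula is C6H9NO2
Empirical-formula mass = 127.14 g/mol
n = 379 / 127.14 = 2.98 ≈ 3
Molecular formula = (C6H9NO2)×3 = C18H27N3O6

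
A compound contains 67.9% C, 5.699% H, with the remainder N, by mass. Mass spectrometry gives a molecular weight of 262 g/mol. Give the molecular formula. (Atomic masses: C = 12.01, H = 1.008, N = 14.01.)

Assume 100 g: 67.9 g C, 5.699 g H, 26.401 g N.
Moles — C: 67.9 / 12.01 = 5.654 mol; H: 5.699 / 1.008 = 5.654 mol; N: 26.401 / 14.01 = 1.884 mol
Ratios (÷ 1.884): C 3.000, H 3.000, N 1.000
→ C3H3N
Empirical-formula mass = 53.06 g/mol
n = 262 / 53.06 = 4.94 ≈ 5
Molecular formula = (C3H3N)×5 = C15H15N5

C15H15N5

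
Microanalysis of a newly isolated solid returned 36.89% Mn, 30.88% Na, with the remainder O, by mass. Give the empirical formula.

Assume 100 g: 36.89 g Mn, 30.88 g Na, 32.23 g O.
n(Mn) = 36.89/54.94 = 0.6715, n(Na) = 30.88/22.99 = 1.343, n(O) = 32.23/16.00 = 2.014
Ratios (÷ 0.6715): Mn 1.000, Na 2.000, O 3.000
→ MnNa2O3

MnNa2O3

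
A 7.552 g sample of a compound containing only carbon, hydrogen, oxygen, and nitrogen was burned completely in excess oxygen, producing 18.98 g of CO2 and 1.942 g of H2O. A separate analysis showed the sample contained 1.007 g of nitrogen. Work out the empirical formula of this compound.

C6H3NO

mol C = 18.98 / 44.01 = 0.4313; mass C = 0.4313 × 12.01 = 5.180 g
mol H = 2 × (1.942 / 18.02) = 0.2155; mass H = 0.2155 × 1.008 = 0.2173 g
mol N = 1.007 / 14.01 = 0.07188
mass O = 7.552 − (6.404) = 1.148 g → mol O = 0.07176
Divide by the smallest (0.07176 mol O): C 6.009, H 3.003, N 1.002, O 1.000
≈ 6:3:1:1 → C6H3NO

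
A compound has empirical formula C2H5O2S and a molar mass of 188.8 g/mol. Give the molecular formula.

Empirical-formula mass = 93.13 g/mol
n = 188.8 / 93.13 = 2.03 ≈ 2
Molecular formula = (C2H5O2S)2 = C4H10O4S2

C4H10O4S2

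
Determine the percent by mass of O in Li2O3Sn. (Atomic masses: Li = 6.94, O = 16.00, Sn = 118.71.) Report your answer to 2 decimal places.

26.58%

Molar mass = 2(6.94) + 3(16.00) + 1(118.71) = 180.590 g/mol
Mass of O per mole = 3 × 16.00 = 48.000 g
% O = 48.000 / 180.590 × 100 = 26.58%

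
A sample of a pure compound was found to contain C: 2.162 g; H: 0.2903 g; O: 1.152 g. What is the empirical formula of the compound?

n(C) = 2.162/12.01 = 0.18, n(H) = 0.2903/1.008 = 0.288, n(O) = 1.152/16.00 = 0.072
Divide by the smallest (0.072 mol O): C 2.500, H 4.000, O 1.000
×2: C 5.00, H 8.00, O 2.00 → C5H8O2

C5H8O2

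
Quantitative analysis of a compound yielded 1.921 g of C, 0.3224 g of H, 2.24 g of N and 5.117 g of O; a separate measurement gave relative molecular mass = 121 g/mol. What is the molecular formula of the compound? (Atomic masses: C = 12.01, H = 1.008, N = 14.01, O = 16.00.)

C2H4N2O4

Moles — C: 1.921 / 12.01 = 0.16 mol; H: 0.3224 / 1.008 = 0.3198 mol; N: 2.24 / 14.01 = 0.1599 mol; O: 5.117 / 16.00 = 0.3198 mol
Smallest is N at 0.1599 mol; normalising gives C 1.000, H 2.000, N 1.000, O 2.000
≈ 1:2:1:2 → CH2NO2
Empirical-formula mass = 60.04 g/mol
n = 121 / 60.04 = 2.02 ≈ 2
Molecular formula = (CH2NO2)×2 = C2H4N2O4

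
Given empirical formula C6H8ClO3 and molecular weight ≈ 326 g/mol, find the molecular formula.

C12H16Cl2O6

Empirical-formula mass = 163.57 g/mol
n = 326 / 163.57 = 1.99 ≈ 2
Molecular formula = (C6H8ClO3)2 = C12H16Cl2O6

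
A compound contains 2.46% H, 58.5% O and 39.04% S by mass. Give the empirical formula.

H2O3S

Assume 100 g: 2.46 g H, 58.5 g O, 39.04 g S.
H: 2.46 g ÷ 1.008 g/mol = 2.44 mol
O: 58.5 g ÷ 16.00 g/mol = 3.656 mol
S: 39.04 g ÷ 32.07 g/mol = 1.217 mol
Smallest is S at 1.217 mol; normalising gives H 2.005, O 3.003, S 1.000
≈ 2:3:1 → H2O3S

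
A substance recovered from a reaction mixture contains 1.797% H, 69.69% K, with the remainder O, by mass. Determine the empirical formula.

Assume 100 g: 1.797 g H, 69.69 g K, 28.513 g O.
n(H) = 1.797/1.008 = 1.783, n(K) = 69.69/39.10 = 1.782, n(O) = 28.513/16.00 = 1.782
Divide by the smallest (1.782 mol O): H 1.000, K 1.000, O 1.000
→ HKO

HKO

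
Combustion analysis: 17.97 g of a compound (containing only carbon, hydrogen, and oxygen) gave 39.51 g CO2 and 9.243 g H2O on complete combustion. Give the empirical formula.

mol C = 39.51 / 44.01 = 0.8978; mass C = 0.8978 × 12.01 = 10.78 g
mol H = 2 × (9.243 / 18.02) = 1.026; mass H = 1.026 × 1.008 = 1.034 g
mass O = 17.97 − (11.82) = 6.154 g → mol O = 0.3846
Divide by the smallest (0.3846 mol O): C 2.334, H 2.667, O 1.000
Scaling by 3: C 7.00, H 8.00, O 3.00 → C7H8O3

C7H8O3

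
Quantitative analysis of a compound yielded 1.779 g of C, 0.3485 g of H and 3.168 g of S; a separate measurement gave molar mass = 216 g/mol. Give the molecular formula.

C: 1.779 g ÷ 12.01 g/mol = 0.1481 mol
H: 0.3485 g ÷ 1.008 g/mol = 0.3457 mol
S: 3.168 g ÷ 32.07 g/mol = 0.09878 mol
Divide by the smallest (0.09878 mol S): C 1.500, H 3.500, S 1.000
Multiply by 2: C 3.00, H 7.00, S 2.00 → C3H7S2
Empirical-formula mass = 107.23 g/mol
n = 216 / 107.23 = 2.01 ≈ 2
Molecular formula = (C3H7S2)×2 = C6H14S4

C6H14S4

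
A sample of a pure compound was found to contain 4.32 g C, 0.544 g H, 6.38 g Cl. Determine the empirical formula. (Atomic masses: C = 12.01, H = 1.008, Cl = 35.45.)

n(C) = 4.32/12.01 = 0.3597, n(H) = 0.544/1.008 = 0.5397, n(Cl) = 6.38/35.45 = 0.18
Ratios (÷ 0.18): C 1.999, H 2.999, Cl 1.000
→ C2H3Cl

C2H3Cl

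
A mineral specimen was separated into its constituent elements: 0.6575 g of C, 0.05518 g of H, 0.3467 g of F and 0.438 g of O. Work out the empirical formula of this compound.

Moles — C: 0.6575 / 12.01 = 0.05475 mol; H: 0.05518 / 1.008 = 0.05474 mol; F: 0.3467 / 19.00 = 0.01825 mol; O: 0.438 / 16.00 = 0.02738 mol
Smallest is F at 0.01825 mol; normalising gives C 3.000, H 3.000, F 1.000, O 1.500
Multiply by 2: C 6.00, H 6.00, F 2.00, O 3.00 → C6H6F2O3

C6H6F2O3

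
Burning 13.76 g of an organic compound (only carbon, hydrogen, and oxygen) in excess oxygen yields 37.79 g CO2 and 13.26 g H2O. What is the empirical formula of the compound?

mol C = 37.79 / 44.01 = 0.8587; mass C = 0.8587 × 12.01 = 10.31 g
mol H = 2 × (13.26 / 18.02) = 1.472; mass H = 1.472 × 1.008 = 1.483 g
mass O = 13.76 − (11.80) = 1.964 g → mol O = 0.1227
Smallest is O at 0.1227 mol; normalising gives C 6.996, H 11.990, O 1.000
Ratio ≈ 7:12:1, so the empirical formula is C7H12O

C7H12O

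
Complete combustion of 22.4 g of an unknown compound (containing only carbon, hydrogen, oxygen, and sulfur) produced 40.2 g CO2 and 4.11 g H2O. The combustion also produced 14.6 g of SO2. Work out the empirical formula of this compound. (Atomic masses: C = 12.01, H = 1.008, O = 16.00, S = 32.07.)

mol C = 40.2 / 44.01 = 0.9134; mass C = 0.9134 × 12.01 = 10.97 g
mol H = 2 × (4.11 / 18.02) = 0.4562; mass H = 0.4562 × 1.008 = 0.4598 g
mol S = 14.6 / 64.07 = 0.2279; mass S = 7.308 g
mass O = 22.4 − (18.74) = 3.662 g → mol O = 0.2289
Smallest is S at 0.2279 mol; normalising gives C 4.008, H 2.002, O 1.004, S 1.000
Ratio ≈ 4:2:1:1, so the empirical formula is C4H2OS

C4H2OS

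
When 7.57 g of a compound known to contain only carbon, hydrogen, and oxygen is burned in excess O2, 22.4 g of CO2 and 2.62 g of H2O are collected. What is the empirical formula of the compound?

mol C = 22.4 / 44.01 = 0.5090; mass C = 0.5090 × 12.01 = 6.113 g
mol H = 2 × (2.62 / 18.02) = 0.2908; mass H = 0.2908 × 1.008 = 0.2931 g
mass O = 7.57 − (6.406) = 1.164 g → mol O = 0.07276
Smallest is O at 0.07276 mol; normalising gives C 6.996, H 3.997, O 1.000
→ C7H4O

C7H4O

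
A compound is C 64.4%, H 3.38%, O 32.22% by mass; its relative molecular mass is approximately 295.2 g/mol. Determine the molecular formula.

C16H10O6

Assume 100 g: 64.4 g C, 3.38 g H, 32.22 g O.
n(C) = 64.4/12.01 = 5.362, n(H) = 3.38/1.008 = 3.353, n(O) = 32.22/16.00 = 2.014
Divide by the smallest (2.014 mol O): C 2.663, H 1.665, O 1.000
Scaling by 3: C 7.99, H 5.00, O 3.00 → C8H5O3
Empirical-formula mass = 149.12 g/mol
n = 295.2 / 149.12 = 1.98 ≈ 2
Molecular formula = (C8H5O3)×2 = C16H10O6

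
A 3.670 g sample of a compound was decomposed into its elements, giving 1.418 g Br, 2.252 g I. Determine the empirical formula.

BrI

Br: 1.418 g ÷ 79.90 g/mol = 0.01775 mol
I: 2.252 g ÷ 126.90 g/mol = 0.01775 mol
Ratios (÷ 0.01775): Br 1.000, I 1.000
Ratio ≈ 1:1, so the empirical formula is BrI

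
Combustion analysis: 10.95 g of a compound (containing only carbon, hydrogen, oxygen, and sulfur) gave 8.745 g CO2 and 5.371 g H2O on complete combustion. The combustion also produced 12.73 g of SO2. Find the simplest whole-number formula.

C2H6OS2

mol C = 8.745 / 44.01 = 0.1987; mass C = 0.1987 × 12.01 = 2.386 g
mol H = 2 × (5.371 / 18.02) = 0.5961; mass H = 0.5961 × 1.008 = 0.6009 g
mol S = 12.73 / 64.07 = 0.1987; mass S = 6.372 g
mass O = 10.95 − (9.359) = 1.591 g → mol O = 0.09942
Divide by the smallest (0.09942 mol O): C 1.999, H 5.996, O 1.000, S 1.998
Ratio ≈ 2:6:1:2, so the empirical formula is C2H6OS2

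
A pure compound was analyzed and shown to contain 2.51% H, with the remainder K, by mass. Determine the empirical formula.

Assume 100 g: 2.51 g H, 97.49 g K.
Moles — H: 2.51 / 1.008 = 2.49 mol; K: 97.49 / 39.10 = 2.493 mol
Smallest is H at 2.49 mol; normalising gives H 1.000, K 1.001
→ HK

HK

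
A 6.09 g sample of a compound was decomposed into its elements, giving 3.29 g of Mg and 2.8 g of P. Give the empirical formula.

Mg: 3.29 g ÷ 24.31 g/mol = 0.1353 mol
P: 2.8 g ÷ 30.97 g/mol = 0.09041 mol
Divide by the smallest (0.09041 mol P): Mg 1.497, P 1.000
Scaling by 2: Mg 2.99, P 2.00 → Mg3P2

Mg3P2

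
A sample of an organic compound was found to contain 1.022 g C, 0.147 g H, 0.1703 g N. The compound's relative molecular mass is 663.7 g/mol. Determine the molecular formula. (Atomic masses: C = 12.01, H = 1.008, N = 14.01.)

C42H72N6

C: 1.022 g ÷ 12.01 g/mol = 0.0851 mol
H: 0.147 g ÷ 1.008 g/mol = 0.1458 mol
N: 0.1703 g ÷ 14.01 g/mol = 0.01216 mol
Divide by the smallest (0.01216 mol N): C 7.001, H 11.997, N 1.000
→ C7H12N
Empirical-formula mass = 110.18 g/mol
n = 663.7 / 110.18 = 6.02 ≈ 6
Molecular formula = (C7H12N)×6 = C42H72N6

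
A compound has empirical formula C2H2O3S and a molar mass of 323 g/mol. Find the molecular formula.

C6H6O9S3

Empirical-formula mass = 106.11 g/mol
n = 323 / 106.11 = 3.04 ≈ 3
Molecular formula = (C2H2O3S)3 = C6H6O9S3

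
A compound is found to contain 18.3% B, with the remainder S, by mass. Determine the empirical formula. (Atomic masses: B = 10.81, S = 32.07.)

B2S3

Assume 100 g: 18.3 g B, 81.7 g S.
n(B) = 18.3/10.81 = 1.693, n(S) = 81.7/32.07 = 2.548
Smallest is B at 1.693 mol; normalising gives B 1.000, S 1.505
Multiply by 2: B 2.00, S 3.01 → B2S3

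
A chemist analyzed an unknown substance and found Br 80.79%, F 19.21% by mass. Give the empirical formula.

Assume 100 g: 80.79 g Br, 19.21 g F.
Br: 80.79 g ÷ 79.90 g/mol = 1.011 mol
F: 19.21 g ÷ 19.00 g/mol = 1.011 mol
Divide by the smallest (1.011 mol F): Br 1.000, F 1.000
→ BrF

BrF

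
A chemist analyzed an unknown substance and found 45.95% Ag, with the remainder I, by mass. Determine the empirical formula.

AgI

Assume 100 g: 45.95 g Ag, 54.05 g I.
n(Ag) = 45.95/107.87 = 0.426, n(I) = 54.05/126.90 = 0.4259
Divide by the smallest (0.4259 mol I): Ag 1.000, I 1.000
Ratio ≈ 1:1, so the empirical formula is AgI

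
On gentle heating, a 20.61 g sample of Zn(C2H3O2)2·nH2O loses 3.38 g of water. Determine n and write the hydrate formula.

Mass of anhydrous Zn(C2H3O2)2 = 20.61 − 3.38 = 17.23 g
mol H2O = 3.38 / 18.02 = 0.1876
Molar mass of Zn(C2H3O2)2 = 183.47 g/mol → mol Zn(C2H3O2)2 = 17.23 / 183.47 = 0.09391
n = 0.1876 / 0.09391 = 2.00 ≈ 2 → Zn(C2H3O2)2·2H2O

Zn(C2H3O2)2·2H2O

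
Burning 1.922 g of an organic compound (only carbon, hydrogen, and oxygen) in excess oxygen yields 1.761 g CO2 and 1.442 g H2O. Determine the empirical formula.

CH4O2

mol C = 1.761 / 44.01 = 0.04001; mass C = 0.04001 × 12.01 = 0.4806 g
mol H = 2 × (1.442 / 18.02) = 0.1600; mass H = 0.1600 × 1.008 = 0.1613 g
mass O = 1.922 − (0.6419) = 1.280 g → mol O = 0.08001
Smallest is C at 0.04001 mol; normalising gives C 1.000, H 4.000, O 1.999
Ratio ≈ 1:4:2, so the empirical formula is CH4O2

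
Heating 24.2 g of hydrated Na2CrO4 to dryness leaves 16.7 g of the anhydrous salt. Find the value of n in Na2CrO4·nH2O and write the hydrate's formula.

Na2CrO4·4H2O

Mass of water lost = 24.2 − 16.7 = 7.5 g → 7.5 / 18.02 = 0.4162 mol H2O
Molar mass of Na2CrO4 = 161.98 g/mol → mol Na2CrO4 = 16.7 / 161.98 = 0.1031
n = 0.4162 / 0.1031 = 4.04 ≈ 4 → Na2CrO4·4H2O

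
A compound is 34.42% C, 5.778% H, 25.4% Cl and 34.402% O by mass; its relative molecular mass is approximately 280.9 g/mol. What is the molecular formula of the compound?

C8H16Cl2O6

Assume 100 g: 34.42 g C, 5.778 g H, 25.4 g Cl, 34.402 g O.
C: 34.42 g ÷ 12.01 g/mol = 2.866 mol
H: 5.778 g ÷ 1.008 g/mol = 5.732 mol
Cl: 25.4 g ÷ 35.45 g/mol = 0.7165 mol
O: 34.402 g ÷ 16.00 g/mol = 2.15 mol
Ratios (÷ 0.7165): C 4.000, H 8.000, Cl 1.000, O 3.001
→ C4H8ClO3
Empirical-formula mass = 139.55 g/mol
n = 280.9 / 139.55 = 2.01 ≈ 2
Molecular formula = (C4H8ClO3)×2 = C8H16Cl2O6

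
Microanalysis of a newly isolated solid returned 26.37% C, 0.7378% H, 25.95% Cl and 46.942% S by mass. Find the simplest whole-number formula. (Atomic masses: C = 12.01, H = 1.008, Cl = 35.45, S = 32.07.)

Assume 100 g: 26.37 g C, 0.7378 g H, 25.95 g Cl, 46.942 g S.
C: 26.37 g ÷ 12.01 g/mol = 2.196 mol
H: 0.7378 g ÷ 1.008 g/mol = 0.7319 mol
Cl: 25.95 g ÷ 35.45 g/mol = 0.732 mol
S: 46.942 g ÷ 32.07 g/mol = 1.464 mol
Ratios (÷ 0.7319): C 3.000, H 1.000, Cl 1.000, S 2.000
Ratio ≈ 3:1:1:2, so the empirical formula is C3HClS2

C3HClS2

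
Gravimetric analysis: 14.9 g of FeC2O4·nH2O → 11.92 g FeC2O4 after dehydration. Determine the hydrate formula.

Mass of water lost = 14.9 − 11.92 = 2.98 g → 2.98 / 18.02 = 0.1654 mol H2O
Molar mass of FeC2O4 = 143.87 g/mol → mol FeC2O4 = 11.92 / 143.87 = 0.08285
n = 0.1654 / 0.08285 = 2.00 ≈ 2 → FeC2O4·2H2O

FeC2O4·2H2O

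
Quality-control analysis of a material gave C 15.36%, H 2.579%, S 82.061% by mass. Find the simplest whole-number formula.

CH2S2

Assume 100 g: 15.36 g C, 2.579 g H, 82.061 g S.
C: 15.36 g ÷ 12.01 g/mol = 1.279 mol
H: 2.579 g ÷ 1.008 g/mol = 2.559 mol
S: 82.061 g ÷ 32.07 g/mol = 2.559 mol
Divide by the smallest (1.279 mol C): C 1.000, H 2.001, S 2.001
→ CH2S2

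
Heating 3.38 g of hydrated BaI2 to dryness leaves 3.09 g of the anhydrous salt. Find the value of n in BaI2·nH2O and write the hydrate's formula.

Mass of water lost = 3.38 − 3.09 = 0.29 g → 0.29 / 18.02 = 0.01609 mol H2O
Molar mass of BaI2 = 391.13 g/mol → mol BaI2 = 3.09 / 391.13 = 0.0079
n = 0.01609 / 0.0079 = 2.04 ≈ 2 → BaI2·2H2O

BaI2·2H2O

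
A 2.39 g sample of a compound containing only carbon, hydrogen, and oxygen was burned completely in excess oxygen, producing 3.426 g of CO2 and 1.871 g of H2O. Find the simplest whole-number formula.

mol C = 3.426 / 44.01 = 0.07785; mass C = 0.07785 × 12.01 = 0.9349 g
mol H = 2 × (1.871 / 18.02) = 0.2077; mass H = 0.2077 × 1.008 = 0.2093 g
mass O = 2.39 − (1.144) = 1.246 g → mol O = 0.07786
Smallest is C at 0.07785 mol; normalising gives C 1.000, H 2.668, O 1.000
×3: C 3.00, H 8.00, O 3.00 → C3H8O3

C3H8O3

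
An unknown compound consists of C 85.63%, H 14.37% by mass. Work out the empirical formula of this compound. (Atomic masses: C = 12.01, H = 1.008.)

Assume 100 g: 85.63 g C, 14.37 g H.
Moles — C: 85.63 / 12.01 = 7.13 mol; H: 14.37 / 1.008 = 14.26 mol
Divide by the smallest (7.13 mol C): C 1.000, H 1.999
→ CH2

CH2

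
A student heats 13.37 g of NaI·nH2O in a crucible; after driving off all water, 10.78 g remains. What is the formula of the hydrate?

Mass of water lost = 13.37 − 10.78 = 2.59 g → 2.59 / 18.02 = 0.1437 mol H2O
Molar mass of NaI = 149.89 g/mol → mol NaI = 10.78 / 149.89 = 0.07192
n = 0.1437 / 0.07192 = 2.00 ≈ 2 → NaI·2H2O

NaI·2H2O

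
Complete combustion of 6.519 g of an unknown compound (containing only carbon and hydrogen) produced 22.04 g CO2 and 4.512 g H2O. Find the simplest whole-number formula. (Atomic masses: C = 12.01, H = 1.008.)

mol C = 22.04 / 44.01 = 0.5008; mass C = 0.5008 × 12.01 = 6.015 g
mol H = 2 × (4.512 / 18.02) = 0.5008; mass H = 0.5008 × 1.008 = 0.5048 g
Divide by the smallest (0.5008 mol H): C 1.000, H 1.000
Ratio ≈ 1:1, so the empirical formula is CH

CH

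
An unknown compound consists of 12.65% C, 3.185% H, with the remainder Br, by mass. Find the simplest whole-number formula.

CH3Br

Assume 100 g: 12.65 g C, 3.185 g H, 84.165 g Br.
C: 12.65 g ÷ 12.01 g/mol = 1.053 mol
H: 3.185 g ÷ 1.008 g/mol = 3.16 mol
Br: 84.165 g ÷ 79.90 g/mol = 1.053 mol
Ratios (÷ 1.053): C 1.000, H 3.000, Br 1.000
≈ 1:3:1 → CH3Br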